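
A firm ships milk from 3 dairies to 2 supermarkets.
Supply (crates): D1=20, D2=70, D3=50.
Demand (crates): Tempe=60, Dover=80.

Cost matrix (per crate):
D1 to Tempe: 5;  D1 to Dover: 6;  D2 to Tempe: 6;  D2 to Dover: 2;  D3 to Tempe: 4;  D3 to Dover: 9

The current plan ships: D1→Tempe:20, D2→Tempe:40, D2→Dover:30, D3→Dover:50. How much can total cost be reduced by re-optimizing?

400

Current plan cost = 20·5 + 40·6 + 30·2 + 50·9 = 850.
Optimal plan:
  D1->Tempe: 10 × 5 = 50
  D1->Dover: 10 × 6 = 60
  D2->Dover: 70 × 2 = 140
  D3->Tempe: 50 × 4 = 200
Optimal cost = 450.
Saving = 850 − 450 = 400.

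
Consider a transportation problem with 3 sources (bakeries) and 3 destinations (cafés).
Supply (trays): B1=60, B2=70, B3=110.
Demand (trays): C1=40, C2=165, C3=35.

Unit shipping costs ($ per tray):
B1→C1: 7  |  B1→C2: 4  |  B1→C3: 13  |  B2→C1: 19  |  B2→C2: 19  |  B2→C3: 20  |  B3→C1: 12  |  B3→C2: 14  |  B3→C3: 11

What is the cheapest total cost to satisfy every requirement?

2925

Optimal allocation:
  B1→C2: 60 × $4 = $240
  B2→C2: 70 × $19 = $1330
  B3→C1: 40 × $12 = $480
  B3→C2: 35 × $14 = $490
  B3→C3: 35 × $11 = $385
Total = 240 + 1330 + 480 + 490 + 385 = $2925.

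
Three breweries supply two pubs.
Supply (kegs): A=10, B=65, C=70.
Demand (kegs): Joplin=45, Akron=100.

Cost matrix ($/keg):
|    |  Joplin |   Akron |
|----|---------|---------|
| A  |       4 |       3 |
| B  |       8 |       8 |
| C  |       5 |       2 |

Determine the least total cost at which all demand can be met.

690

A cheapest plan:
  A to Akron: 10 × $3 = $30
  B to Joplin: 45 × $8 = $360
  B to Akron: 20 × $8 = $160
  C to Akron: 70 × $2 = $140
Total = 30 + 360 + 160 + 140 = $690.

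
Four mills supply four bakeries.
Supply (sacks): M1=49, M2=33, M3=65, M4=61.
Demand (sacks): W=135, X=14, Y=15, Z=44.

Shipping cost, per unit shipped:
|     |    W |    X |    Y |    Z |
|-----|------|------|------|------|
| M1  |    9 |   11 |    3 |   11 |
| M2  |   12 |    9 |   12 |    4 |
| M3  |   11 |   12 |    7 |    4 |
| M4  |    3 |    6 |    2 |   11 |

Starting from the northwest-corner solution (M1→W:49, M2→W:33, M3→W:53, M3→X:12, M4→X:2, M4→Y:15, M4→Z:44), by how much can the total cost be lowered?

Current plan cost = 49·9 + 33·12 + 53·11 + 12·12 + 2·6 + 15·2 + 44·11 = 2090.
Optimal plan:
  M1->W: 34 × 9 = 306
  M1->Y: 15 × 3 = 45
  M2->X: 14 × 9 = 126
  M2->Z: 19 × 4 = 76
  M3->W: 40 × 11 = 440
  M3->Z: 25 × 4 = 100
  M4->W: 61 × 3 = 183
Optimal cost = 1276.
Saving = 2090 − 1276 = 814.

814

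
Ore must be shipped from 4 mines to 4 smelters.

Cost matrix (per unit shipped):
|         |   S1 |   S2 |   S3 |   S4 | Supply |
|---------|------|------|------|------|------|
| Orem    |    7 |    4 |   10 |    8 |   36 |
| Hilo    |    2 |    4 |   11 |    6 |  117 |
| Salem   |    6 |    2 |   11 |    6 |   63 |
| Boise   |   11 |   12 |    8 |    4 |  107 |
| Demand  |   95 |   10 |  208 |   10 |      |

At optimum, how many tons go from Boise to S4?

The minimum-cost plan:
  Orem->S3: 36 tons
  Hilo->S1: 95 tons
  Hilo->S3: 12 tons
  Hilo->S4: 10 tons
  Salem->S2: 10 tons
  Salem->S3: 53 tons
  Boise->S3: 107 tons
Total cost = 2201.
The route Boise→S4 is not used.

0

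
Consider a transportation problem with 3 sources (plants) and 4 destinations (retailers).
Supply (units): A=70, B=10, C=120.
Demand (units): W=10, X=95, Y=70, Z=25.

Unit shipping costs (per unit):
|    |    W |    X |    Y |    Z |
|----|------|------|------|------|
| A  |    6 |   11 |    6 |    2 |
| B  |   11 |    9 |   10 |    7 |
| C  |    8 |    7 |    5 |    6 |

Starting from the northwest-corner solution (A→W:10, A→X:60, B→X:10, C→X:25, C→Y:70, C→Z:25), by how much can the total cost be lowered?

305

Current plan cost = 10·6 + 60·11 + 10·9 + 25·7 + 70·5 + 25·6 = 1485.
Optimal plan:
  A→W: 10 × 6 = 60
  A→Y: 35 × 6 = 210
  A→Z: 25 × 2 = 50
  B→X: 10 × 9 = 90
  C→X: 85 × 7 = 595
  C→Y: 35 × 5 = 175
Optimal cost = 1180.
Saving = 1485 − 1180 = 305.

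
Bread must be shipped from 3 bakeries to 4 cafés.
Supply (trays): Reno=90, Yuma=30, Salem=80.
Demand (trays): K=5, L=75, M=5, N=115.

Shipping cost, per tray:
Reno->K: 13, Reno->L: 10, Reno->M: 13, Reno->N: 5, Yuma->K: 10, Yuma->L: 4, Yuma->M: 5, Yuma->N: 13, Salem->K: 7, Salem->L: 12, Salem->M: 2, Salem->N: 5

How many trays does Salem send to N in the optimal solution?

70

Optimal shipments:
  Reno->L: 45 × 10 = 450
  Reno->N: 45 × 5 = 225
  Yuma->L: 30 × 4 = 120
  Salem->K: 5 × 7 = 35
  Salem->M: 5 × 2 = 10
  Salem->N: 70 × 5 = 350
Total cost = 1190.
So Salem→N carries 70 trays.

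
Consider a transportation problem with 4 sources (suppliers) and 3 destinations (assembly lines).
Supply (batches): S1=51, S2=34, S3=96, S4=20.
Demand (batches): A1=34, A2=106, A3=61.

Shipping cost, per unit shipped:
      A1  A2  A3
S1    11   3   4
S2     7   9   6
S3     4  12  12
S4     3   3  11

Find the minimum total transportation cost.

1297

One minimum-cost allocation:
  S1→A2: 51 × 3 = 153
  S2→A3: 34 × 6 = 204
  S3→A1: 34 × 4 = 136
  S3→A2: 35 × 12 = 420
  S3→A3: 27 × 12 = 324
  S4→A2: 20 × 3 = 60
Total = 153 + 204 + 136 + 420 + 324 + 60 = 1297.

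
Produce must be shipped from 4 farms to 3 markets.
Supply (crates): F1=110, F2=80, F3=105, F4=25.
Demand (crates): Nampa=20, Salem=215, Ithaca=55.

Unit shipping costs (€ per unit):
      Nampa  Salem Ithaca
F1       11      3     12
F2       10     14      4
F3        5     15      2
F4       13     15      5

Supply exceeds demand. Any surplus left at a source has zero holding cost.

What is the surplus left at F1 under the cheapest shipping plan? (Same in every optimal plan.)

0

Minimum-cost shipments:
  F1–Salem: 110 × €3 = €330
  F2–Salem: 80 × €14 = €1120
  F3–Nampa: 20 × €5 = €100
  F3–Salem: 25 × €15 = €375
  F3–Ithaca: 55 × €2 = €110
Total cost = €2035.
F1 ships 110 of its 110, leaving 0.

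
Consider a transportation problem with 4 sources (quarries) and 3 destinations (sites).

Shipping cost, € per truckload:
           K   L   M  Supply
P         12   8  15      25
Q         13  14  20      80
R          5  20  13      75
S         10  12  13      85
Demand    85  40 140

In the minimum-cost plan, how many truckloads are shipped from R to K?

75

The minimum-cost plan:
  P–L: 25 × €8 = €200
  Q–K: 10 × €13 = €130
  Q–L: 15 × €14 = €210
  Q–M: 55 × €20 = €1100
  R–K: 75 × €5 = €375
  S–M: 85 × €13 = €1105
Total cost = €3120.
So R→K carries 75 truckloads.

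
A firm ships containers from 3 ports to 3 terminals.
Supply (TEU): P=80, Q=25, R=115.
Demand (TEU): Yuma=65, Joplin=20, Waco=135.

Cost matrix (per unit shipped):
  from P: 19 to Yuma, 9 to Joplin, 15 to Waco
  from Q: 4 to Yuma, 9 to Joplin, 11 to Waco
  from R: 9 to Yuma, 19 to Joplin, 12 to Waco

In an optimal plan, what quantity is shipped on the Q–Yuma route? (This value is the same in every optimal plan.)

The minimum-cost plan:
  P→Joplin: 20 × 9 = 180
  P→Waco: 60 × 15 = 900
  Q→Yuma: 25 × 4 = 100
  R→Yuma: 40 × 9 = 360
  R→Waco: 75 × 12 = 900
Total cost = 2440.
So Q→Yuma carries 25 TEU.

25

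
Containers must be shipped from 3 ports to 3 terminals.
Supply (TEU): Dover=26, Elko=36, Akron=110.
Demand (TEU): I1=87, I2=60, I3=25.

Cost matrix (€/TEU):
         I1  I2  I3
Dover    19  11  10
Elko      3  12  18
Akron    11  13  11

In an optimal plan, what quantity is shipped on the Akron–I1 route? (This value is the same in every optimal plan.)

The minimum-cost plan:
  Dover->I2: 26 × €11 = €286
  Elko->I1: 36 × €3 = €108
  Akron->I1: 51 × €11 = €561
  Akron->I2: 34 × €13 = €442
  Akron->I3: 25 × €11 = €275
Total cost = €1672.
So Akron→I1 carries 51 TEU.

51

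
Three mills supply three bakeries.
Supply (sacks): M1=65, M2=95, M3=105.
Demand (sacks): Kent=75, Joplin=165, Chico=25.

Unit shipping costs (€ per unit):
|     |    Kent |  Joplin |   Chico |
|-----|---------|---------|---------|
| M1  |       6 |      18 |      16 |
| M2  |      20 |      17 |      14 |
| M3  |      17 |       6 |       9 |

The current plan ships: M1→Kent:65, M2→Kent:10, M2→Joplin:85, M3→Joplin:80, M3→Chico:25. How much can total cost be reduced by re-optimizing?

Current plan cost = 65·6 + 10·20 + 85·17 + 80·6 + 25·9 = €2740.
Optimal plan:
  M1 to Kent: 65 × €6 = €390
  M2 to Kent: 10 × €20 = €200
  M2 to Joplin: 60 × €17 = €1020
  M2 to Chico: 25 × €14 = €350
  M3 to Joplin: 105 × €6 = €630
Optimal cost = €2590.
Saving = 2740 − 2590 = €150.

150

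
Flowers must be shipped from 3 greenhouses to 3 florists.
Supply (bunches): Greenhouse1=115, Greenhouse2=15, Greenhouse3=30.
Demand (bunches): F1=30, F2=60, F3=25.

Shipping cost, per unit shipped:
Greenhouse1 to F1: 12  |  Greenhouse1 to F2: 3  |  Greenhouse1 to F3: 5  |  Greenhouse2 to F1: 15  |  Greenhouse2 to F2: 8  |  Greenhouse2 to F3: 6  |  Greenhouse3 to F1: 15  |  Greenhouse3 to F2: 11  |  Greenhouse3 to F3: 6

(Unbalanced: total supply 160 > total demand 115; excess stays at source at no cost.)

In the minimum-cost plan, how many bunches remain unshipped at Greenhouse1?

An optimal plan:
  Greenhouse1 to F1: 30 × 12 = 360
  Greenhouse1 to F2: 60 × 3 = 180
  Greenhouse1 to F3: 25 × 5 = 125
Total cost = 665.
Greenhouse1 ships 115 of its 115, leaving 0.

0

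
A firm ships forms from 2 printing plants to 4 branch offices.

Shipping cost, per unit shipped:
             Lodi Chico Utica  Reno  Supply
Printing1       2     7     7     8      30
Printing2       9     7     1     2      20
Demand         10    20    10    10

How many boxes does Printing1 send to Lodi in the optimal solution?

Solving gives:
  Printing1 to Lodi: 10 × 2 = 20
  Printing1 to Chico: 20 × 7 = 140
  Printing2 to Utica: 10 × 1 = 10
  Printing2 to Reno: 10 × 2 = 20
Total cost = 190.
So Printing1→Lodi carries 10 boxes.

10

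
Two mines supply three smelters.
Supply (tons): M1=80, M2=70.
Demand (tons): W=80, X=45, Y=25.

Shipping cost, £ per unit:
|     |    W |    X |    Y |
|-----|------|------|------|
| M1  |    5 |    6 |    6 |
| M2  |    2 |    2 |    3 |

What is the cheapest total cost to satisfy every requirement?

565

Optimal allocation:
  M1→W: 55 tons
  M1→Y: 25 tons
  M2→W: 25 tons
  M2→X: 45 tons
Total cost = £565.
(Supply check: M1 ships 80; M2 ships 70.)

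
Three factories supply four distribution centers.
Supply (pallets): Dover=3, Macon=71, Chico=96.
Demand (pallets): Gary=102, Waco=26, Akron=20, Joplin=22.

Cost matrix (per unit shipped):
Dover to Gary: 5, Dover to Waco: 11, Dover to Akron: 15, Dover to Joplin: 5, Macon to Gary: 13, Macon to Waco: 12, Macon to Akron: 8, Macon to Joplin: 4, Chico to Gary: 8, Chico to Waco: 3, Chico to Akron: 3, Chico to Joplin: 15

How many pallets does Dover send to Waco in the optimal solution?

Optimal shipments:
  Dover→Gary: 3 × 5 = 15
  Macon→Gary: 49 × 13 = 637
  Macon→Joplin: 22 × 4 = 88
  Chico→Gary: 50 × 8 = 400
  Chico→Waco: 26 × 3 = 78
  Chico→Akron: 20 × 3 = 60
Total cost = 1278.
The route Dover→Waco is not used.

0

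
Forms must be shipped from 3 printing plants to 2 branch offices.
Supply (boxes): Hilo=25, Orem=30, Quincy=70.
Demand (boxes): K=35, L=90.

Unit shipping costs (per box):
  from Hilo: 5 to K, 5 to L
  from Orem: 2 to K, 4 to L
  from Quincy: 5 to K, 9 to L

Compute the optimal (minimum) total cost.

735

Optimal allocation:
  Hilo to L: 25 × 5 = 125
  Orem to L: 30 × 4 = 120
  Quincy to K: 35 × 5 = 175
  Quincy to L: 35 × 9 = 315
Total = 125 + 120 + 175 + 315 = 735.
(Supply check: Hilo ships 25; Orem ships 30; Quincy ships 70.)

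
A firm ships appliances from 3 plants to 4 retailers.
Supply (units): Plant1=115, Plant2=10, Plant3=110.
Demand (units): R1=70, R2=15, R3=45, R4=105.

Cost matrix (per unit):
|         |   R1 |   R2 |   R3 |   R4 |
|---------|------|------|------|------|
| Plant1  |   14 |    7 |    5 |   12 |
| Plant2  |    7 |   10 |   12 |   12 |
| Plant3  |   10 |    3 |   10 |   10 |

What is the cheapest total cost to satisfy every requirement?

An optimal shipping plan:
  Plant1–R3: 45 × 5 = 225
  Plant1–R4: 70 × 12 = 840
  Plant2–R1: 10 × 7 = 70
  Plant3–R1: 60 × 10 = 600
  Plant3–R2: 15 × 3 = 45
  Plant3–R4: 35 × 10 = 350
Total = 225 + 840 + 70 + 600 + 45 + 350 = 2130.

2130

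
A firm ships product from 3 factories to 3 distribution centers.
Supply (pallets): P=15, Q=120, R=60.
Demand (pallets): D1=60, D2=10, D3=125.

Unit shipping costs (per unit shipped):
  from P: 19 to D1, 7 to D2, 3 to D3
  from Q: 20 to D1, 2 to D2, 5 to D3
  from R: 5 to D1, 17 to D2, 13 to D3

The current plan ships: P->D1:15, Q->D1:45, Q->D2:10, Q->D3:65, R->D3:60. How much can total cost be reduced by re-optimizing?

Current plan cost = 15·19 + 45·20 + 10·2 + 65·5 + 60·13 = 2310.
Optimal plan:
  P->D3: 15 × 3 = 45
  Q->D2: 10 × 2 = 20
  Q->D3: 110 × 5 = 550
  R->D1: 60 × 5 = 300
Optimal cost = 915.
Saving = 2310 − 915 = 1395.

1395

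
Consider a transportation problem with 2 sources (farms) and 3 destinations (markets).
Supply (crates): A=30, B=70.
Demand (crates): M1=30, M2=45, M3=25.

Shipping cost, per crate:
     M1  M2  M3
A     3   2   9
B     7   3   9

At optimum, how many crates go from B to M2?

45

Solving gives:
  A→M1: 30 × 3 = 90
  B→M2: 45 × 3 = 135
  B→M3: 25 × 9 = 225
Total cost = 450.
So B→M2 carries 45 crates.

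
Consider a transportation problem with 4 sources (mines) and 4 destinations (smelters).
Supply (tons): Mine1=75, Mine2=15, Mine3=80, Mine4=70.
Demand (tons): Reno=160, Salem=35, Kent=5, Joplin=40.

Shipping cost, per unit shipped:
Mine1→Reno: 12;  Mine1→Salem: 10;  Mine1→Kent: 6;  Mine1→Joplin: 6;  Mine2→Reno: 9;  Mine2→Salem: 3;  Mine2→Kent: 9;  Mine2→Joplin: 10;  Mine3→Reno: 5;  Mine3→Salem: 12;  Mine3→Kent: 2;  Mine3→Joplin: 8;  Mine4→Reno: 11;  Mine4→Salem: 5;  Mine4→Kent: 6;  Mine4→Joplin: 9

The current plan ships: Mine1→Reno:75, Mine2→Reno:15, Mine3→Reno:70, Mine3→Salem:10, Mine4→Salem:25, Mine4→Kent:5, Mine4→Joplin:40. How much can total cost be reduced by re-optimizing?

295

Current plan cost = 75·12 + 15·9 + 70·5 + 10·12 + 25·5 + 5·6 + 40·9 = 2020.
Optimal plan:
  Mine1→Reno: 30 tons
  Mine1→Kent: 5 tons
  Mine1→Joplin: 40 tons
  Mine2→Reno: 15 tons
  Mine3→Reno: 80 tons
  Mine4→Reno: 35 tons
  Mine4→Salem: 35 tons
Optimal cost = 1725.
Saving = 2020 − 1725 = 295.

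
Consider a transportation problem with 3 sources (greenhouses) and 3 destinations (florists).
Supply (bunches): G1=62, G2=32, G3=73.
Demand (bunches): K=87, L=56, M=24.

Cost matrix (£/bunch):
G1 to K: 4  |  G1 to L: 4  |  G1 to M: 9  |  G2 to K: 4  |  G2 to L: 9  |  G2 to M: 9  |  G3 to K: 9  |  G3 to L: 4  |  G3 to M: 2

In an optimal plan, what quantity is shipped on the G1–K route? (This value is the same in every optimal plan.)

55

Solving gives:
  G1 to K: 55 × £4 = £220
  G1 to L: 7 × £4 = £28
  G2 to K: 32 × £4 = £128
  G3 to L: 49 × £4 = £196
  G3 to M: 24 × £2 = £48
Total cost = £620.
So G1→K carries 55 bunches.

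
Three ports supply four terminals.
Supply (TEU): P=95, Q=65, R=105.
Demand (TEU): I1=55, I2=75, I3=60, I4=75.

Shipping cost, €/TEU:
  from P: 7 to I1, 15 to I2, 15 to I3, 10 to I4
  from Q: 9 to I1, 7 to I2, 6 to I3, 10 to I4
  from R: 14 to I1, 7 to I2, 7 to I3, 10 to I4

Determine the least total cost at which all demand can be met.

2020

One minimum-cost allocation:
  P–I1: 55 × €7 = €385
  P–I4: 40 × €10 = €400
  Q–I2: 5 × €7 = €35
  Q–I3: 60 × €6 = €360
  R–I2: 70 × €7 = €490
  R–I4: 35 × €10 = €350
Total = 385 + 400 + 35 + 360 + 490 + 350 = €2020.
(Supply check: P ships 95; Q ships 65; R ships 105.)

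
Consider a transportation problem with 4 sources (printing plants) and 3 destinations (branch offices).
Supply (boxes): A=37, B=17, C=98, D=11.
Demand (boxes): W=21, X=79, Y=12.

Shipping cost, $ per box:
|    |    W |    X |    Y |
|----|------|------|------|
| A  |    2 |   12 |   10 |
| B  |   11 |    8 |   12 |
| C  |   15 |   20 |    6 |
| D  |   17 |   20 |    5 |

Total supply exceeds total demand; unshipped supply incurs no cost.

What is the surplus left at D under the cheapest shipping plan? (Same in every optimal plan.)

An optimal plan:
  A to W: 21 boxes
  A to X: 16 boxes
  B to X: 17 boxes
  C to X: 46 boxes
  C to Y: 1 boxes
  D to Y: 11 boxes
Total cost = $1351.
D ships 11 of its 11, leaving 0.

0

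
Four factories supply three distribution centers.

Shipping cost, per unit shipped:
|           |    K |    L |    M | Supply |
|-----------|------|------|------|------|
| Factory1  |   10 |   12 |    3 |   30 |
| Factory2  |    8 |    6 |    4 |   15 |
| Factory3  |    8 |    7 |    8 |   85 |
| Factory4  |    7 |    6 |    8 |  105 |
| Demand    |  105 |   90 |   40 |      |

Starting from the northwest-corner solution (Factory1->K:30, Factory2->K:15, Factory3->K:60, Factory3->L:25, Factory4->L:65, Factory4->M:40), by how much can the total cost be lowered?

Current plan cost = 30·10 + 15·8 + 60·8 + 25·7 + 65·6 + 40·8 = 1785.
Optimal plan:
  Factory1 to M: 30 pallets
  Factory2 to L: 5 pallets
  Factory2 to M: 10 pallets
  Factory3 to K: 85 pallets
  Factory4 to K: 20 pallets
  Factory4 to L: 85 pallets
Optimal cost = 1490.
Saving = 1785 − 1490 = 295.

295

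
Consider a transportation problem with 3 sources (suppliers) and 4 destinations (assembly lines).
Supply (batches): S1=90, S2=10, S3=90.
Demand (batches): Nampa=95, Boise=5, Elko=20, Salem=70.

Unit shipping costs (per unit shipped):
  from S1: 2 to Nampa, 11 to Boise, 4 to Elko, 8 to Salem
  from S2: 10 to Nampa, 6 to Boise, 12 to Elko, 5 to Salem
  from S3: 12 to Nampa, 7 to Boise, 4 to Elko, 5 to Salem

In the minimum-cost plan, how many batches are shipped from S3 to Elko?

20

The minimum-cost plan:
  S1->Nampa: 90 × 2 = 180
  S2->Nampa: 5 × 10 = 50
  S2->Boise: 5 × 6 = 30
  S3->Elko: 20 × 4 = 80
  S3->Salem: 70 × 5 = 350
Total cost = 690.
So S3→Elko carries 20 batches.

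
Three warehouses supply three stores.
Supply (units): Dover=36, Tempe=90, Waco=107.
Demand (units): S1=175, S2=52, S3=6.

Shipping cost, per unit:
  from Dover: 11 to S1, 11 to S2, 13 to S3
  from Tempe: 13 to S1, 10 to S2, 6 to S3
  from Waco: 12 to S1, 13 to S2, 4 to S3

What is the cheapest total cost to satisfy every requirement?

One minimum-cost allocation:
  Dover to S1: 36 × 11 = 396
  Tempe to S1: 38 × 13 = 494
  Tempe to S2: 52 × 10 = 520
  Waco to S1: 101 × 12 = 1212
  Waco to S3: 6 × 4 = 24
Total = 396 + 494 + 520 + 1212 + 24 = 2646.
(Supply check: Dover ships 36; Tempe ships 90; Waco ships 107.)

2646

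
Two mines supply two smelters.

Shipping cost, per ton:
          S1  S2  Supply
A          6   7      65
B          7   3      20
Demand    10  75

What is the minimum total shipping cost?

One minimum-cost allocation:
  A to S1: 10 × 6 = 60
  A to S2: 55 × 7 = 385
  B to S2: 20 × 3 = 60
Total = 60 + 385 + 60 = 505.

505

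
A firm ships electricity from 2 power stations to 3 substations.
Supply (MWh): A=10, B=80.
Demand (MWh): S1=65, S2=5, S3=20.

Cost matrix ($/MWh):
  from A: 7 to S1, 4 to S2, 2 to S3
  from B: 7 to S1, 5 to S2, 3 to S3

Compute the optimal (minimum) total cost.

Optimal allocation:
  A->S2: 5 MWh
  A->S3: 5 MWh
  B->S1: 65 MWh
  B->S3: 15 MWh
Total cost = $530.
(Supply check: A ships 10; B ships 80.)

530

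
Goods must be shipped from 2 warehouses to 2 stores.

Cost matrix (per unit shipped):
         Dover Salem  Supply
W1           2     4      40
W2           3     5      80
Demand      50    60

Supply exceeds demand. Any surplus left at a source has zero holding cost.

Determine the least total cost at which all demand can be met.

410

One minimum-cost allocation:
  W1–Dover: 40 units
  W2–Dover: 10 units
  W2–Salem: 60 units
Total cost = 410.
(Supply check: W1 ships 40; W2 ships 70.)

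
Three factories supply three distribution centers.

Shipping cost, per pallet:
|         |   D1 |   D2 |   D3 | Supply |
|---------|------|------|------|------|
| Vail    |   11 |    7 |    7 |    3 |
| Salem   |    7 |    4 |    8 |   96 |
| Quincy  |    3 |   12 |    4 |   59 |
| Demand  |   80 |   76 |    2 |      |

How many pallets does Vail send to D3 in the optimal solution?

2

Solving gives:
  Vail→D2: 1 pallets
  Vail→D3: 2 pallets
  Salem→D1: 21 pallets
  Salem→D2: 75 pallets
  Quincy→D1: 59 pallets
Total cost = 645.
So Vail→D3 carries 2 pallets.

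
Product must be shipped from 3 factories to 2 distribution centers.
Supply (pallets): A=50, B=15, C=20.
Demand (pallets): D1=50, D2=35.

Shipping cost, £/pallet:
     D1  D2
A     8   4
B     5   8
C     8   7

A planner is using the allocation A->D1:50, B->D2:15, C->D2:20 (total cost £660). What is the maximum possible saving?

165

Current plan cost = 50·8 + 15·8 + 20·7 = £660.
Optimal plan:
  A->D1: 15 pallets
  A->D2: 35 pallets
  B->D1: 15 pallets
  C->D1: 20 pallets
Optimal cost = £495.
Saving = 660 − 495 = £165.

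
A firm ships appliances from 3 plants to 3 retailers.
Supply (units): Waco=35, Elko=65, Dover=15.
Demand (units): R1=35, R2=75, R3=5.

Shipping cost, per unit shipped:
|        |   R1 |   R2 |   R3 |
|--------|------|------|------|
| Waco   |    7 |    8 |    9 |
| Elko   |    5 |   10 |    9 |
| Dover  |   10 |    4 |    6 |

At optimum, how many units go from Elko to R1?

Solving gives:
  Waco–R2: 35 units
  Elko–R1: 35 units
  Elko–R2: 25 units
  Elko–R3: 5 units
  Dover–R2: 15 units
Total cost = 810.
So Elko→R1 carries 35 units.

35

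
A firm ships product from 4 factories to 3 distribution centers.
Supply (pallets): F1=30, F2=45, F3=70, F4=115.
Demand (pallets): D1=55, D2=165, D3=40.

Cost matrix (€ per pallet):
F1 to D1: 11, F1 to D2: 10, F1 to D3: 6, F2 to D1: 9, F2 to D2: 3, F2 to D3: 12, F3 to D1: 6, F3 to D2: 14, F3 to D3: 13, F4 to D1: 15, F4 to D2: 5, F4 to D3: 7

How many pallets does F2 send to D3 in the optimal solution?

Optimal shipments:
  F1 to D3: 30 × €6 = €180
  F2 to D2: 45 × €3 = €135
  F3 to D1: 55 × €6 = €330
  F3 to D2: 5 × €14 = €70
  F3 to D3: 10 × €13 = €130
  F4 to D2: 115 × €5 = €575
Total cost = €1420.
The route F2→D3 is not used.

0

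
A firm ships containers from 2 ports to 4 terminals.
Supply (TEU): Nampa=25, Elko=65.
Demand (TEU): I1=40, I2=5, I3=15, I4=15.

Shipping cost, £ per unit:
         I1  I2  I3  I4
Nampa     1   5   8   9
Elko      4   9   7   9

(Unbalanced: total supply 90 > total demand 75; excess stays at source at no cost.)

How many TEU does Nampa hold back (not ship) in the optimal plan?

Minimum-cost shipments:
  Nampa→I1: 20 × £1 = £20
  Nampa→I2: 5 × £5 = £25
  Elko→I1: 20 × £4 = £80
  Elko→I3: 15 × £7 = £105
  Elko→I4: 15 × £9 = £135
Total cost = £365.
Nampa ships 25 of its 25, leaving 0.

0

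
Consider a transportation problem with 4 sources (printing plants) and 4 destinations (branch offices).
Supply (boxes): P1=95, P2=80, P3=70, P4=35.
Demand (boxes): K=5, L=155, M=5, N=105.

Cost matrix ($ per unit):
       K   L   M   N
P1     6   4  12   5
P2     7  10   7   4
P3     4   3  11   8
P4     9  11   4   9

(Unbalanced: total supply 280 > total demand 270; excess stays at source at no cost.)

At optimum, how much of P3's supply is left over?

0

An optimal plan:
  P1–L: 85 × $4 = $340
  P1–N: 10 × $5 = $50
  P2–N: 80 × $4 = $320
  P3–L: 70 × $3 = $210
  P4–K: 5 × $9 = $45
  P4–M: 5 × $4 = $20
  P4–N: 15 × $9 = $135
Total cost = $1120.
P3 ships 70 of its 70, leaving 0.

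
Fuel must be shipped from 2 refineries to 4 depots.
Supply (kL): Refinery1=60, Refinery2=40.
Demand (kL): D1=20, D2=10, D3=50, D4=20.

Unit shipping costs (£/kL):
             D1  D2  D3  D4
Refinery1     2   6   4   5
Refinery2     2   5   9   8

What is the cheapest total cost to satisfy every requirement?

A cheapest plan:
  Refinery1 to D3: 50 × £4 = £200
  Refinery1 to D4: 10 × £5 = £50
  Refinery2 to D1: 20 × £2 = £40
  Refinery2 to D2: 10 × £5 = £50
  Refinery2 to D4: 10 × £8 = £80
Total = 200 + 50 + 40 + 50 + 80 = £420.

420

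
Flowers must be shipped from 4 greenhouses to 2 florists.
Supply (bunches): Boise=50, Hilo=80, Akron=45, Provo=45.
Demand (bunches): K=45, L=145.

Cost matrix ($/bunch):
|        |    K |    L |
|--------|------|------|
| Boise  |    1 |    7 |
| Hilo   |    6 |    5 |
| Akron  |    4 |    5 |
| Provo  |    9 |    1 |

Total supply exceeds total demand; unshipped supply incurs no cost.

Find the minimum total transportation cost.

590

One minimum-cost allocation:
  Boise→K: 45 bunches
  Hilo→L: 80 bunches
  Akron→L: 20 bunches
  Provo→L: 45 bunches
Total cost = $590.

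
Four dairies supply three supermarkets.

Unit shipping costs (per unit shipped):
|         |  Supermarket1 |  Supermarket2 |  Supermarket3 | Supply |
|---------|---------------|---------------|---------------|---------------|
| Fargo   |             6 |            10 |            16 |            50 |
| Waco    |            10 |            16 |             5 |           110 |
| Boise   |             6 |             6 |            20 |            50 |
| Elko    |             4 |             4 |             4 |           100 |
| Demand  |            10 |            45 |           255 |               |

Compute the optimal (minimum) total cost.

One minimum-cost allocation:
  Fargo->Supermarket1: 5 crates
  Fargo->Supermarket3: 45 crates
  Waco->Supermarket3: 110 crates
  Boise->Supermarket1: 5 crates
  Boise->Supermarket2: 45 crates
  Elko->Supermarket3: 100 crates
Total cost = 2000.

2000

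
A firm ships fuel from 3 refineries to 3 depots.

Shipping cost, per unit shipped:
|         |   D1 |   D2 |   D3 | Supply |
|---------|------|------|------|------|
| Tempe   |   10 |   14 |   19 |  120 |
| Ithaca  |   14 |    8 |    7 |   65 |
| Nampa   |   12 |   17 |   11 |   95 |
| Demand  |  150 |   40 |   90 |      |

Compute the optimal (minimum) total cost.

2770

An optimal shipping plan:
  Tempe→D1: 120 × 10 = 1200
  Ithaca→D2: 40 × 8 = 320
  Ithaca→D3: 25 × 7 = 175
  Nampa→D1: 30 × 12 = 360
  Nampa→D3: 65 × 11 = 715
Total = 1200 + 320 + 175 + 360 + 715 = 2770.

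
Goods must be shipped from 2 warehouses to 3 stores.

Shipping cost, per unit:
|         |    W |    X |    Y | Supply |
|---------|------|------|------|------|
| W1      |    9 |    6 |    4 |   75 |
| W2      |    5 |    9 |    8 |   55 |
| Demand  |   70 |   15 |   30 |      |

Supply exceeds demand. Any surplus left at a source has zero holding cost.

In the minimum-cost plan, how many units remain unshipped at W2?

Minimum-cost shipments:
  W1→W: 15 × 9 = 135
  W1→X: 15 × 6 = 90
  W1→Y: 30 × 4 = 120
  W2→W: 55 × 5 = 275
Total cost = 620.
W2 ships 55 of its 55, leaving 0.

0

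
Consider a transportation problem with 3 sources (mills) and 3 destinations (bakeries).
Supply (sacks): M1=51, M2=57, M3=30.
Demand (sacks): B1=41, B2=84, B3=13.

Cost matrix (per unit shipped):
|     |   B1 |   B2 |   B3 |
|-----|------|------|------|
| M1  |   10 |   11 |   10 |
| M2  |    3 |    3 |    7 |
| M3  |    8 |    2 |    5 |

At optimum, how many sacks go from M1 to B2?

0

The minimum-cost plan:
  M1–B1: 38 × 10 = 380
  M1–B3: 13 × 10 = 130
  M2–B1: 3 × 3 = 9
  M2–B2: 54 × 3 = 162
  M3–B2: 30 × 2 = 60
Total cost = 741.
The route M1→B2 is not used.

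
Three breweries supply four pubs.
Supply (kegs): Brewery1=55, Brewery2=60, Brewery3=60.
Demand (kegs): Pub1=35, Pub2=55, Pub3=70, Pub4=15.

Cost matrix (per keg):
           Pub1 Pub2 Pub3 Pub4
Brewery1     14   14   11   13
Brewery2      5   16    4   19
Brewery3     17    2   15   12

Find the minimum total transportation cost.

1070

One minimum-cost allocation:
  Brewery1 to Pub3: 45 × 11 = 495
  Brewery1 to Pub4: 10 × 13 = 130
  Brewery2 to Pub1: 35 × 5 = 175
  Brewery2 to Pub3: 25 × 4 = 100
  Brewery3 to Pub2: 55 × 2 = 110
  Brewery3 to Pub4: 5 × 12 = 60
Total = 495 + 130 + 175 + 100 + 110 + 60 = 1070.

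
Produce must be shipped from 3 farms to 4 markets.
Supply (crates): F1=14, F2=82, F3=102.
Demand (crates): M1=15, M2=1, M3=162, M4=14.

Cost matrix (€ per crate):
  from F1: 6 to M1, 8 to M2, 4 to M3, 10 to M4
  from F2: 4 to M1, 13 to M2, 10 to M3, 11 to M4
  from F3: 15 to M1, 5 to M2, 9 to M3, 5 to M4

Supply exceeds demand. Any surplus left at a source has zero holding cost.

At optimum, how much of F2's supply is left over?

6

An optimal plan:
  F1->M3: 14 × €4 = €56
  F2->M1: 15 × €4 = €60
  F2->M3: 61 × €10 = €610
  F3->M2: 1 × €5 = €5
  F3->M3: 87 × €9 = €783
  F3->M4: 14 × €5 = €70
Total cost = €1584.
F2 ships 76 of its 82, leaving 6.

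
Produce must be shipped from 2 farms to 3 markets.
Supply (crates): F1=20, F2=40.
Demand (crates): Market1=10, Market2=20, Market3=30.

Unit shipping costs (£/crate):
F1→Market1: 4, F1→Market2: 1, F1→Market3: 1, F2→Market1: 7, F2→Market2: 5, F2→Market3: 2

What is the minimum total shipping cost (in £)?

150

A cheapest plan:
  F1–Market2: 20 × £1 = £20
  F2–Market1: 10 × £7 = £70
  F2–Market3: 30 × £2 = £60
Total = 20 + 70 + 60 = £150.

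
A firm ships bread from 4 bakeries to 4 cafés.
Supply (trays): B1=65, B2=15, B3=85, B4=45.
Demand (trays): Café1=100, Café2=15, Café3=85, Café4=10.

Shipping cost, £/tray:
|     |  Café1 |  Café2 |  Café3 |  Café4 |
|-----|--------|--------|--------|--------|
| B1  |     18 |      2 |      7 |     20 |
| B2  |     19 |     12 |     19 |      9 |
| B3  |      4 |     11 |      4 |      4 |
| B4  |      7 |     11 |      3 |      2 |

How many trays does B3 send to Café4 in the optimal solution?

0

Optimal shipments:
  B1 to Café2: 15 trays
  B1 to Café3: 50 trays
  B2 to Café1: 5 trays
  B2 to Café4: 10 trays
  B3 to Café1: 85 trays
  B4 to Café1: 10 trays
  B4 to Café3: 35 trays
Total cost = £1080.
The route B3→Café4 is not used.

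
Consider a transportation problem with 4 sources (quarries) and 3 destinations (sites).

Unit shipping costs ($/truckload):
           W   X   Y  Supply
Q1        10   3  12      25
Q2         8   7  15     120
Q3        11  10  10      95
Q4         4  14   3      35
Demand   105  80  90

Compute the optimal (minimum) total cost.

Optimal allocation:
  Q1–X: 25 × $3 = $75
  Q2–W: 65 × $8 = $520
  Q2–X: 55 × $7 = $385
  Q3–W: 40 × $11 = $440
  Q3–Y: 55 × $10 = $550
  Q4–Y: 35 × $3 = $105
Total = 75 + 520 + 385 + 440 + 550 + 105 = $2075.

2075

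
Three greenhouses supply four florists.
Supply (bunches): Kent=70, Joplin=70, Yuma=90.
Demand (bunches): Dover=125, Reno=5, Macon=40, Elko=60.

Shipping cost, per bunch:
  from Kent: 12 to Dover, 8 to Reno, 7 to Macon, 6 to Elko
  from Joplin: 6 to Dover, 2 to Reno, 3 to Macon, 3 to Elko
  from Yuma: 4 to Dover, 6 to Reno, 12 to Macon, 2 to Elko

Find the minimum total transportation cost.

1100

One minimum-cost allocation:
  Kent→Macon: 10 × 7 = 70
  Kent→Elko: 60 × 6 = 360
  Joplin→Dover: 35 × 6 = 210
  Joplin→Reno: 5 × 2 = 10
  Joplin→Macon: 30 × 3 = 90
  Yuma→Dover: 90 × 4 = 360
Total = 70 + 360 + 210 + 10 + 90 + 360 = 1100.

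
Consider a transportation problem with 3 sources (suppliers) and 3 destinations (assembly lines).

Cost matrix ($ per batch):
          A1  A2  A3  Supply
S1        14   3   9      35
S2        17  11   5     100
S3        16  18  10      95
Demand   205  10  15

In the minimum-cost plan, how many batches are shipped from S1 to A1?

25

Optimal shipments:
  S1–A1: 25 × $14 = $350
  S1–A2: 10 × $3 = $30
  S2–A1: 85 × $17 = $1445
  S2–A3: 15 × $5 = $75
  S3–A1: 95 × $16 = $1520
Total cost = $3420.
So S1→A1 carries 25 batches.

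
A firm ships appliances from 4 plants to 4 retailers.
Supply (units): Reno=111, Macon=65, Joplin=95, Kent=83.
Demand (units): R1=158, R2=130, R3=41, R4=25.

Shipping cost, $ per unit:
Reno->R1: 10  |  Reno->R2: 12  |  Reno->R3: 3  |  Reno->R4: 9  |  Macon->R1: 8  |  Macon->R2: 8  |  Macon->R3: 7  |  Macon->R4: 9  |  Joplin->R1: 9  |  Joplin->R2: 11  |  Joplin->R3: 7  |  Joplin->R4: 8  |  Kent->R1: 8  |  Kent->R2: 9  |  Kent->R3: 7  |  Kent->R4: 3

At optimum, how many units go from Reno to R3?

41

Solving gives:
  Reno->R1: 63 × $10 = $630
  Reno->R2: 7 × $12 = $84
  Reno->R3: 41 × $3 = $123
  Macon->R2: 65 × $8 = $520
  Joplin->R1: 95 × $9 = $855
  Kent->R2: 58 × $9 = $522
  Kent->R4: 25 × $3 = $75
Total cost = $2809.
So Reno→R3 carries 41 units.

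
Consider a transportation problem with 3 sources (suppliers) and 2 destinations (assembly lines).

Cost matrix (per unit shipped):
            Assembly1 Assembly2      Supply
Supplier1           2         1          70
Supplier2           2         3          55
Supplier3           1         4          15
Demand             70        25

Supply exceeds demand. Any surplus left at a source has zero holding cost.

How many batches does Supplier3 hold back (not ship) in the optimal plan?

0

An optimal plan:
  Supplier1->Assembly2: 25 batches
  Supplier2->Assembly1: 55 batches
  Supplier3->Assembly1: 15 batches
Total cost = 150.
Supplier3 ships 15 of its 15, leaving 0.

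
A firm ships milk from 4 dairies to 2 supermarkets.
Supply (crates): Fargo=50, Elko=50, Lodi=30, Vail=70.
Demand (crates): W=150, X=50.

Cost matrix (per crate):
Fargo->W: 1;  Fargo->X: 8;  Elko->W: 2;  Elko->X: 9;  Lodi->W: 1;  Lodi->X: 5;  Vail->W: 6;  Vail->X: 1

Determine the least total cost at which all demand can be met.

350

Optimal allocation:
  Fargo to W: 50 × 1 = 50
  Elko to W: 50 × 2 = 100
  Lodi to W: 30 × 1 = 30
  Vail to W: 20 × 6 = 120
  Vail to X: 50 × 1 = 50
Total = 50 + 100 + 30 + 120 + 50 = 350.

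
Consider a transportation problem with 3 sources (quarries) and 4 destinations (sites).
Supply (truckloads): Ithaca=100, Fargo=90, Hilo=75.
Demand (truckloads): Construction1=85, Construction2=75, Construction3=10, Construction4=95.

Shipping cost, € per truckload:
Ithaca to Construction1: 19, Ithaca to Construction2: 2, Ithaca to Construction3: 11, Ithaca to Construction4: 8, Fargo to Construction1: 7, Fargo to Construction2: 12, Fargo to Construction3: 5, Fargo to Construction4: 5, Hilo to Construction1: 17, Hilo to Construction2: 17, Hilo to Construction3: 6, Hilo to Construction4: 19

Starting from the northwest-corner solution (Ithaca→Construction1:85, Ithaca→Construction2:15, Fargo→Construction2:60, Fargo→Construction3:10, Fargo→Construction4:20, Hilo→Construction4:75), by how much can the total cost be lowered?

1935

Current plan cost = 85·19 + 15·2 + 60·12 + 10·5 + 20·5 + 75·19 = €3940.
Optimal plan:
  Ithaca->Construction2: 75 × €2 = €150
  Ithaca->Construction4: 25 × €8 = €200
  Fargo->Construction1: 20 × €7 = €140
  Fargo->Construction4: 70 × €5 = €350
  Hilo->Construction1: 65 × €17 = €1105
  Hilo->Construction3: 10 × €6 = €60
Optimal cost = €2005.
Saving = 3940 − 2005 = €1935.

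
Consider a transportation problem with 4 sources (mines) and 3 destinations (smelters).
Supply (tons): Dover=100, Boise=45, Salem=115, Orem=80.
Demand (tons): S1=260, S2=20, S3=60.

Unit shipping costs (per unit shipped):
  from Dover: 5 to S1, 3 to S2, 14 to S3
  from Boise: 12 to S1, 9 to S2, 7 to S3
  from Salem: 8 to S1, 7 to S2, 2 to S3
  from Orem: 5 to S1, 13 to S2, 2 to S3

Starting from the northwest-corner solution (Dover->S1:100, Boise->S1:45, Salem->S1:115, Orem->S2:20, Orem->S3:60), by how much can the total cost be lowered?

Current plan cost = 100·5 + 45·12 + 115·8 + 20·13 + 60·2 = 2340.
Optimal plan:
  Dover to S1: 100 × 5 = 500
  Boise to S1: 25 × 12 = 300
  Boise to S2: 20 × 9 = 180
  Salem to S1: 55 × 8 = 440
  Salem to S3: 60 × 2 = 120
  Orem to S1: 80 × 5 = 400
Optimal cost = 1940.
Saving = 2340 − 1940 = 400.

400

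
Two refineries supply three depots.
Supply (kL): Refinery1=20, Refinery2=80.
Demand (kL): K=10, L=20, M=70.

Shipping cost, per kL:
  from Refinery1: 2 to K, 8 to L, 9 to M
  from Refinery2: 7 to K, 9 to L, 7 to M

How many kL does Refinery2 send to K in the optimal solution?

Solving gives:
  Refinery1 to K: 10 kL
  Refinery1 to L: 10 kL
  Refinery2 to L: 10 kL
  Refinery2 to M: 70 kL
Total cost = 680.
The route Refinery2→K is not used.

0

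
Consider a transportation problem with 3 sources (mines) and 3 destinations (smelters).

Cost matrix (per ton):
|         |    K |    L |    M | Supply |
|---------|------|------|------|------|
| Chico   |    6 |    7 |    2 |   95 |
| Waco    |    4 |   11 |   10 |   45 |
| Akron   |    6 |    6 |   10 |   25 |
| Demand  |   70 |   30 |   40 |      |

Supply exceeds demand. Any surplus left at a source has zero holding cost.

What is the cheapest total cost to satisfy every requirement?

A cheapest plan:
  Chico->K: 25 tons
  Chico->L: 5 tons
  Chico->M: 40 tons
  Waco->K: 45 tons
  Akron->L: 25 tons
Total cost = 595.
(Supply check: Chico ships 70; Waco ships 45; Akron ships 25.)

595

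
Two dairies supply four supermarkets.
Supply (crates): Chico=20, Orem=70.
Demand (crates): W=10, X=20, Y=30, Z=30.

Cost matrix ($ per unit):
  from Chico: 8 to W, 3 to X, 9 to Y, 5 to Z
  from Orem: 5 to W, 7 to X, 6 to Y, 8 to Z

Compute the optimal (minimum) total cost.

Optimal allocation:
  Chico–X: 20 crates
  Orem–W: 10 crates
  Orem–Y: 30 crates
  Orem–Z: 30 crates
Total cost = $530.
(Supply check: Chico ships 20; Orem ships 70.)

530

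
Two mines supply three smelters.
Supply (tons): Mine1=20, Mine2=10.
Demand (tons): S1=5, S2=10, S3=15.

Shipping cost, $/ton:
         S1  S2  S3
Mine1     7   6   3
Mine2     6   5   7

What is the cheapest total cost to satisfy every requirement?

Optimal allocation:
  Mine1–S1: 5 tons
  Mine1–S3: 15 tons
  Mine2–S2: 10 tons
Total cost = $130.

130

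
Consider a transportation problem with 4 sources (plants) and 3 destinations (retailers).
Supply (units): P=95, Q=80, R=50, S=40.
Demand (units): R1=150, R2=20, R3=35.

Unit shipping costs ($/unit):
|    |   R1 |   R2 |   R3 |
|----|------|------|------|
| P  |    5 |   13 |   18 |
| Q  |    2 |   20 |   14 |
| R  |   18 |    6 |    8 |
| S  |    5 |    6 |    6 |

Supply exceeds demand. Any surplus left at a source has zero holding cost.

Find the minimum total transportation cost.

840

A cheapest plan:
  P to R1: 70 × $5 = $350
  Q to R1: 80 × $2 = $160
  R to R2: 20 × $6 = $120
  S to R3: 35 × $6 = $210
Total = 350 + 160 + 120 + 210 = $840.
(Supply check: P ships 70; Q ships 80; R ships 20; S ships 35.)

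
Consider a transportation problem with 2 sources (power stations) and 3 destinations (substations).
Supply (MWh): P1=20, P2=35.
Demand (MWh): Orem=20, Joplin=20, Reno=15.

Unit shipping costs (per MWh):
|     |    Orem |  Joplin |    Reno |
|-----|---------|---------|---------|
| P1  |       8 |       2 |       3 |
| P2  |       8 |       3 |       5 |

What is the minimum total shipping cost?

260

An optimal shipping plan:
  P1–Joplin: 5 × 2 = 10
  P1–Reno: 15 × 3 = 45
  P2–Orem: 20 × 8 = 160
  P2–Joplin: 15 × 3 = 45
Total = 10 + 45 + 160 + 45 = 260.
(Supply check: P1 ships 20; P2 ships 35.)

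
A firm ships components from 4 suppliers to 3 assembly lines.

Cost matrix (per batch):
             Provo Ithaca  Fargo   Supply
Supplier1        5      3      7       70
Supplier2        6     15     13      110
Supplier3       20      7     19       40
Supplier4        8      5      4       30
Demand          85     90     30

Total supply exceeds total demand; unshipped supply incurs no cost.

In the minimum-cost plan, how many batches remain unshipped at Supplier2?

25

Minimum-cost shipments:
  Supplier1 to Ithaca: 70 × 3 = 210
  Supplier2 to Provo: 85 × 6 = 510
  Supplier3 to Ithaca: 20 × 7 = 140
  Supplier4 to Fargo: 30 × 4 = 120
Total cost = 980.
Supplier2 ships 85 of its 110, leaving 25.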